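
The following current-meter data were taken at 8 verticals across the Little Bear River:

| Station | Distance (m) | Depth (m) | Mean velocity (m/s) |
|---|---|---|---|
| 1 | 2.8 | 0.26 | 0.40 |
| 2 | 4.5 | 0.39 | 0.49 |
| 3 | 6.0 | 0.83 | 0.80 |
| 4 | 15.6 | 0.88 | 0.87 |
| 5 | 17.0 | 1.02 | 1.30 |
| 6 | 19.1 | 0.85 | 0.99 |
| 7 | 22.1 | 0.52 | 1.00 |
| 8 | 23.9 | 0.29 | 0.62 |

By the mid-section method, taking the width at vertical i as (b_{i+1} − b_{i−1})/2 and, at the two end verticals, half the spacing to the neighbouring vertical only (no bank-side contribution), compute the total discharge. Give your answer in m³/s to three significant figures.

14.2 m³/s

w_1 = (4.5 − 2.8)/2 = 0.85 m; q_1 = 0.40 × 0.26 × 0.85 = 0.08840 m³/s
w_2 = (6.0 − 2.8)/2 = 1.6 m; q_2 = 0.49 × 0.39 × 1.6 = 0.3058 m³/s
w_3 = (15.6 − 4.5)/2 = 5.55 m; q_3 = 0.80 × 0.83 × 5.55 = 3.685 m³/s
w_4 = (17.0 − 6.0)/2 = 5.5 m; q_4 = 0.87 × 0.88 × 5.5 = 4.211 m³/s
w_5 = (19.1 − 15.6)/2 = 1.75 m; q_5 = 1.30 × 1.02 × 1.75 = 2.321 m³/s
w_6 = (22.1 − 17.0)/2 = 2.55 m; q_6 = 0.99 × 0.85 × 2.55 = 2.146 m³/s
w_7 = (23.9 − 19.1)/2 = 2.4 m; q_7 = 1.00 × 0.52 × 2.4 = 1.248 m³/s
w_8 = (23.9 − 22.1)/2 = 0.9 m; q_8 = 0.62 × 0.29 × 0.9 = 0.1618 m³/s
Q = Σ qᵢ = 14.17 m³/s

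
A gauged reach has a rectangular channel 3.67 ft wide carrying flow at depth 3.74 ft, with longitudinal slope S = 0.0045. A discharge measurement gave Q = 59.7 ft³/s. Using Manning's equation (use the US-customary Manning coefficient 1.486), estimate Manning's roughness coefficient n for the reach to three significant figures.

0.0263

A = b·y = 3.67 × 3.74 = 13.73 ft²
P = b + 2y = 3.67 + 2×3.74 = 11.15 ft
R = A/P = 13.73/11.15 = 1.231 ft
n = (1.486/Q)·A·R^(2/3)·S^(1/2) = (1.486/59.7) × 13.73 × 1.149 × 0.06708 = 0.02632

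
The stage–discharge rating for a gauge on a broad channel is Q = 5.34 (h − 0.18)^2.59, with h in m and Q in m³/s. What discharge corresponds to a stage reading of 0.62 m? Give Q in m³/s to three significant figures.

0.637 m³/s

Q = 5.34 × (0.62 − 0.18)^2.59 = 5.34 × 0.44^2.59 = 0.6369 m³/s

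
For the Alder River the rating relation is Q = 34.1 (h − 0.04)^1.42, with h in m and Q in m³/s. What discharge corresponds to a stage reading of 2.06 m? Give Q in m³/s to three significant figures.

Q = 34.1 × (2.06 − 0.04)^1.42 = 34.1 × 2.02^1.42 = 92.55 m³/s

92.5 m³/s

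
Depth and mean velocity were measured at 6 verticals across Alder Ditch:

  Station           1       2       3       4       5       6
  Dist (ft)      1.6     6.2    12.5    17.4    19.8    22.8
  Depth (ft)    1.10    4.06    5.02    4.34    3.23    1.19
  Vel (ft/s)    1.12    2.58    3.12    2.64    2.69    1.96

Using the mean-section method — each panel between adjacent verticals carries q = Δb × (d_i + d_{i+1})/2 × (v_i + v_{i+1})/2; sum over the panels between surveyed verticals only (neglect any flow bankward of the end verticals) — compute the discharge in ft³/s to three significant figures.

209 ft³/s

Panel 1-2: Δb = 4.6 ft, d̄ = (1.10+4.06)/2 = 2.58, v̄ = (1.12+2.58)/2 = 1.85 → q = 4.6×2.58×1.85 = 21.96 ft³/s
Panel 2-3: Δb = 6.3 ft, d̄ = (4.06+5.02)/2 = 4.54, v̄ = (2.58+3.12)/2 = 2.85 → q = 6.3×4.54×2.85 = 81.52 ft³/s
Panel 3-4: Δb = 4.9 ft, d̄ = (5.02+4.34)/2 = 4.68, v̄ = (3.12+2.64)/2 = 2.88 → q = 4.9×4.68×2.88 = 66.04 ft³/s
Panel 4-5: Δb = 2.4 ft, d̄ = (4.34+3.23)/2 = 3.785, v̄ = (2.64+2.69)/2 = 2.665 → q = 2.4×3.785×2.665 = 24.21 ft³/s
Panel 5-6: Δb = 3 ft, d̄ = (3.23+1.19)/2 = 2.21, v̄ = (2.69+1.96)/2 = 2.325 → q = 3×2.21×2.325 = 15.41 ft³/s
Q = Σ q = 209.1 ft³/s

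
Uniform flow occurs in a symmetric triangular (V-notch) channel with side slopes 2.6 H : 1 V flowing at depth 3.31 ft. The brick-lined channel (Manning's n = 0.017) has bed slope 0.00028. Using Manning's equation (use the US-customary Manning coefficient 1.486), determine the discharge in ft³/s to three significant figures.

55.7 ft³/s

A = z·y² = 2.6×3.31² = 28.49 ft²
P = 2y√(1+z²) = 2×3.31×√(1+2.6²) = 18.44 ft
R = A/P = 28.49/18.44 = 1.545 ft
Q = (1.486/n)·A·R^(2/3)·S^(1/2) = (1.486/0.017) × 28.49 × 1.545^(2/3) × 0.00028^(1/2) = 55.68 ft³/s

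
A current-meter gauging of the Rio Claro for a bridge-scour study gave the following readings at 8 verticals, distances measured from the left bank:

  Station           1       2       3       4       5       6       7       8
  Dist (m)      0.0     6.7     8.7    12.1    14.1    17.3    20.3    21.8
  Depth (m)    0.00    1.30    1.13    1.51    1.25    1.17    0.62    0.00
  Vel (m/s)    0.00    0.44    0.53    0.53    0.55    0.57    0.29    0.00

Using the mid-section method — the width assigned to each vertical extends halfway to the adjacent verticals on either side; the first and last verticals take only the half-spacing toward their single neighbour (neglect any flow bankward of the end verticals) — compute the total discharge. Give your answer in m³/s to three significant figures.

w_2 = (8.7 − 0.0)/2 = 4.35 m; q_2 = 0.44 × 1.30 × 4.35 = 2.488 m³/s
w_3 = (12.1 − 6.7)/2 = 2.7 m; q_3 = 0.53 × 1.13 × 2.7 = 1.617 m³/s
w_4 = (14.1 − 8.7)/2 = 2.7 m; q_4 = 0.53 × 1.51 × 2.7 = 2.161 m³/s
w_5 = (17.3 − 12.1)/2 = 2.6 m; q_5 = 0.55 × 1.25 × 2.6 = 1.788 m³/s
w_6 = (20.3 − 14.1)/2 = 3.1 m; q_6 = 0.57 × 1.17 × 3.1 = 2.067 m³/s
w_7 = (21.8 − 17.3)/2 = 2.25 m; q_7 = 0.29 × 0.62 × 2.25 = 0.4046 m³/s
Stations 1, 8 contribute zero (depth or velocity is 0).
Q = Σ qᵢ = 10.53 m³/s

10.5 m³/s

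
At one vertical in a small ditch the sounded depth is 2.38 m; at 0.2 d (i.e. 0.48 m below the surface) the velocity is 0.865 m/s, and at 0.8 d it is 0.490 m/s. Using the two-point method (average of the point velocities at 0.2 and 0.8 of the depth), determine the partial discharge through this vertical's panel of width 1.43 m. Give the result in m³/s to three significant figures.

v̄ = (0.865 + 0.490) / 2 = 0.6775 m/s
q = v̄ × d × w = 0.6775 × 2.38 × 1.43 = 2.306 m³/s

2.31 m³/s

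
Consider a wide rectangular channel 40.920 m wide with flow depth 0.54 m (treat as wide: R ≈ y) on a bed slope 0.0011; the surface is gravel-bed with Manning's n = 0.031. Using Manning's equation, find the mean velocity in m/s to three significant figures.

A = b·y = 40.920 × 0.54 = 22.10 m²
Wide channel: R ≈ y = 0.54 m
Q = (1/n)·A·R^(2/3)·S^(1/2) = (1/0.031) × 22.10 × 0.5400^(2/3) × 0.0011^(1/2) = 15.68 m³/s
V = Q/A = 15.68/22.10 = 0.7095 m/s

0.709 m/s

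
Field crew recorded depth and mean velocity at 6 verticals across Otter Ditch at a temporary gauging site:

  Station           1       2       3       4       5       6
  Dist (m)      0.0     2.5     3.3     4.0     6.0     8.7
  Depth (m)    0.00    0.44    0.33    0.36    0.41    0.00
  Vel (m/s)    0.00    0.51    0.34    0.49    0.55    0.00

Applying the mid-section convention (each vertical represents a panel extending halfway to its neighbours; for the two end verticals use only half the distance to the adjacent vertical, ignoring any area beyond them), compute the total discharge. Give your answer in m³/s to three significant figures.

1.22 m³/s

w_2 = (3.3 − 0.0)/2 = 1.65 m; q_2 = 0.51 × 0.44 × 1.65 = 0.3703 m³/s
w_3 = (4.0 − 2.5)/2 = 0.75 m; q_3 = 0.34 × 0.33 × 0.75 = 0.08415 m³/s
w_4 = (6.0 − 3.3)/2 = 1.35 m; q_4 = 0.49 × 0.36 × 1.35 = 0.2381 m³/s
w_5 = (8.7 − 4.0)/2 = 2.35 m; q_5 = 0.55 × 0.41 × 2.35 = 0.5299 m³/s
Stations 1, 6 contribute zero (depth or velocity is 0).
Q = Σ qᵢ = 1.222 m³/s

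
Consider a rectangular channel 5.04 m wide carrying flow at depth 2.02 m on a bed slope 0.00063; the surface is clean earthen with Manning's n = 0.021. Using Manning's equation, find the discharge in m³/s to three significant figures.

13.1 m³/s

A = b·y = 5.04 × 2.02 = 10.18 m²
P = b + 2y = 5.04 + 2×2.02 = 9.080 m
R = A/P = 10.18/9.080 = 1.121 m
Q = (1/n)·A·R^(2/3)·S^(1/2) = (1/0.021) × 10.18 × 1.121^(2/3) × 0.00063^(1/2) = 13.13 m³/s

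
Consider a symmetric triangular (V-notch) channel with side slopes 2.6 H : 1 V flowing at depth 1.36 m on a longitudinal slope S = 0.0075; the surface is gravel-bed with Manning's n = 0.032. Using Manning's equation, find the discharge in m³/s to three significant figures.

9.61 m³/s

A = z·y² = 2.6×1.36² = 4.809 m²
P = 2y√(1+z²) = 2×1.36×√(1+2.6²) = 7.577 m
R = A/P = 4.809/7.577 = 0.6347 m
Q = (1/n)·A·R^(2/3)·S^(1/2) = (1/0.032) × 4.809 × 0.6347^(2/3) × 0.0075^(1/2) = 9.612 m³/s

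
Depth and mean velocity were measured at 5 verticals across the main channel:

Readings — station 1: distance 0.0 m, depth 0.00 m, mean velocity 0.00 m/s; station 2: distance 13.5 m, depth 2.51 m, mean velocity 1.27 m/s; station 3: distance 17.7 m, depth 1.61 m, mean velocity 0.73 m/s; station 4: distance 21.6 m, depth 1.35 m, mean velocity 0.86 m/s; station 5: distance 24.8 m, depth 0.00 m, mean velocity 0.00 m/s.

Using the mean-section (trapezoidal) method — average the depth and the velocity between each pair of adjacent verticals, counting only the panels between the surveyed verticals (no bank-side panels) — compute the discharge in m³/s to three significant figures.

Panel 1-2: Δb = 13.5 m, d̄ = (0.00+2.51)/2 = 1.255, v̄ = (0.00+1.27)/2 = 0.635 → q = 13.5×1.255×0.635 = 10.76 m³/s
Panel 2-3: Δb = 4.2 m, d̄ = (2.51+1.61)/2 = 2.06, v̄ = (1.27+0.73)/2 = 1 → q = 4.2×2.06×1 = 8.652 m³/s
Panel 3-4: Δb = 3.9 m, d̄ = (1.61+1.35)/2 = 1.48, v̄ = (0.73+0.86)/2 = 0.795 → q = 3.9×1.48×0.795 = 4.589 m³/s
Panel 4-5: Δb = 3.2 m, d̄ = (1.35+0.00)/2 = 0.675, v̄ = (0.86+0.00)/2 = 0.43 → q = 3.2×0.675×0.43 = 0.9288 m³/s
Q = Σ q = 24.93 m³/s

24.9 m³/s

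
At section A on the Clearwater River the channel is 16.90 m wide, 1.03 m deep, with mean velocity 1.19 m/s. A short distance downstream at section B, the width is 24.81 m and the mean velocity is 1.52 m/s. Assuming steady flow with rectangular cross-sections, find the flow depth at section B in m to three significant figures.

0.549 m

Q = A₁V₁ = (16.90×1.03) × 1.19 = 20.71 m³/s
d₂ = Q/(b₂ V₂) = 20.71/(24.81×1.52) = 0.5493 m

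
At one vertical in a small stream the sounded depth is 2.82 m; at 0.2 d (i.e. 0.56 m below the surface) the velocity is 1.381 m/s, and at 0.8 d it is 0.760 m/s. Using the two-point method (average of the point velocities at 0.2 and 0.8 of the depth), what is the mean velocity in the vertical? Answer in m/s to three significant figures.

1.07 m/s

v̄ = (1.381 + 0.760) / 2 = 1.071 m/s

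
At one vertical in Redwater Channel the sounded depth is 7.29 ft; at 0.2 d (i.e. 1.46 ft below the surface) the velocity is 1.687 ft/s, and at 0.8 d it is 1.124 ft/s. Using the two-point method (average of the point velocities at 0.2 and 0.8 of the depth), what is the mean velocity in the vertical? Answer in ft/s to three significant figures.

v̄ = (1.687 + 1.124) / 2 = 1.406 ft/s

1.41 ft/s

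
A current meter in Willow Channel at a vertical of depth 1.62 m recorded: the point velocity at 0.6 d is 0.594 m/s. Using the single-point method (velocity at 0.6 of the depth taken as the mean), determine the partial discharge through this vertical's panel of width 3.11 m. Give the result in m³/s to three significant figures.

2.99 m³/s

v̄ = v₀.₆ = 0.594 m/s
q = v̄ × d × w = 0.5940 × 1.62 × 3.11 = 2.993 m³/s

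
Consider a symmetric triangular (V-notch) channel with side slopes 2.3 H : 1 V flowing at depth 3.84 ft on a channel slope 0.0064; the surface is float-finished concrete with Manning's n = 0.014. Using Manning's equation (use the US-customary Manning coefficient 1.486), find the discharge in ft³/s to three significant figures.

A = z·y² = 2.3×3.84² = 33.91 ft²
P = 2y√(1+z²) = 2×3.84×√(1+2.3²) = 19.26 ft
R = A/P = 33.91/19.26 = 1.761 ft
Q = (1.486/n)·A·R^(2/3)·S^(1/2) = (1.486/0.014) × 33.91 × 1.761^(2/3) × 0.0064^(1/2) = 419.9 ft³/s

420 ft³/s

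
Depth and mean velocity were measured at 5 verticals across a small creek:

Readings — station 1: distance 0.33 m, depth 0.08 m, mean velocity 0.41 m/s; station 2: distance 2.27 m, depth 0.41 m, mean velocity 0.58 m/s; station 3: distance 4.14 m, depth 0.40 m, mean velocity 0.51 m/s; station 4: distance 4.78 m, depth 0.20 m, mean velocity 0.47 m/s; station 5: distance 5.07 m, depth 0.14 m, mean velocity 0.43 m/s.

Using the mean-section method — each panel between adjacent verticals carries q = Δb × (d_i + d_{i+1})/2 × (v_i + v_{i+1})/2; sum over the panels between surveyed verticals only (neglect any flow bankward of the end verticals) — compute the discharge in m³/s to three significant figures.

0.764 m³/s

Panel 1-2: Δb = 1.94 m, d̄ = (0.08+0.41)/2 = 0.245, v̄ = (0.41+0.58)/2 = 0.495 → q = 1.94×0.245×0.495 = 0.2353 m³/s
Panel 2-3: Δb = 1.87 m, d̄ = (0.41+0.40)/2 = 0.405, v̄ = (0.58+0.51)/2 = 0.545 → q = 1.87×0.405×0.545 = 0.4128 m³/s
Panel 3-4: Δb = 0.64 m, d̄ = (0.40+0.20)/2 = 0.3, v̄ = (0.51+0.47)/2 = 0.49 → q = 0.64×0.3×0.49 = 0.09408 m³/s
Panel 4-5: Δb = 0.29 m, d̄ = (0.20+0.14)/2 = 0.17, v̄ = (0.47+0.43)/2 = 0.45 → q = 0.29×0.17×0.45 = 0.02219 m³/s
Q = Σ q = 0.7643 m³/s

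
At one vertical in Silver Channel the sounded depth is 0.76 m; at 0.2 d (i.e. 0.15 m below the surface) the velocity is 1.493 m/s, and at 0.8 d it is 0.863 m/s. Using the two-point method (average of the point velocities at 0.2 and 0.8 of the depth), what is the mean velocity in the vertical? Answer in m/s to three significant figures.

v̄ = (1.493 + 0.863) / 2 = 1.178 m/s

1.18 m/s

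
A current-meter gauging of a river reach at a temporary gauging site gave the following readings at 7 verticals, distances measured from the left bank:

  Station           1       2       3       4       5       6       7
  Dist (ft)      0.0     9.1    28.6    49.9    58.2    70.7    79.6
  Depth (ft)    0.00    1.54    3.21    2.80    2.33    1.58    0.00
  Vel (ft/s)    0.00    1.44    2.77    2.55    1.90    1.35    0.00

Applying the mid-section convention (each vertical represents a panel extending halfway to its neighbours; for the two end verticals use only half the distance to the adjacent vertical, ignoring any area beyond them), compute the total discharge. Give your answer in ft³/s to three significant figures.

388 ft³/s

w_2 = (28.6 − 0.0)/2 = 14.3 ft; q_2 = 1.44 × 1.54 × 14.3 = 31.71 ft³/s
w_3 = (49.9 − 9.1)/2 = 20.4 ft; q_3 = 2.77 × 3.21 × 20.4 = 181.4 ft³/s
w_4 = (58.2 − 28.6)/2 = 14.8 ft; q_4 = 2.55 × 2.80 × 14.8 = 105.7 ft³/s
w_5 = (70.7 − 49.9)/2 = 10.4 ft; q_5 = 1.90 × 2.33 × 10.4 = 46.04 ft³/s
w_6 = (79.6 − 58.2)/2 = 10.7 ft; q_6 = 1.35 × 1.58 × 10.7 = 22.82 ft³/s
Stations 1, 7 contribute zero (depth or velocity is 0).
Q = Σ qᵢ = 387.6 ft³/s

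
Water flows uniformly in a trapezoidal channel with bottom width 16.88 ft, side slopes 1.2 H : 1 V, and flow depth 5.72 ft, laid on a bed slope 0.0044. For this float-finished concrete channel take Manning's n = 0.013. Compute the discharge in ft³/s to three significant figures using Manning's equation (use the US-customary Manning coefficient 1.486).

A = (b + z·y)·y = (16.88 + 1.2×5.72)×5.72 = 135.8 ft²
P = b + 2y√(1+z²) = 16.88 + 2×5.72×√(1+1.2²) = 34.75 ft
R = A/P = 135.8/34.75 = 3.908 ft
Q = (1.486/n)·A·R^(2/3)·S^(1/2) = (1.486/0.013) × 135.8 × 3.908^(2/3) × 0.0044^(1/2) = 2555 ft³/s

2560 ft³/s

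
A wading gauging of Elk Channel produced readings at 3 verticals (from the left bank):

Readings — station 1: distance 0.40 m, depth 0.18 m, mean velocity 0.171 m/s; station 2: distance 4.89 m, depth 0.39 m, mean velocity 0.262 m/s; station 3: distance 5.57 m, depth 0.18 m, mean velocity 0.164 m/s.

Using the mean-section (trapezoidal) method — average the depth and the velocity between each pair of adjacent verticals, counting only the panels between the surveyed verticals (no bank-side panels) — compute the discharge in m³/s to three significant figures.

Panel 1-2: Δb = 4.49 m, d̄ = (0.18+0.39)/2 = 0.285, v̄ = (0.171+0.262)/2 = 0.2165 → q = 4.49×0.285×0.2165 = 0.2770 m³/s
Panel 2-3: Δb = 0.68 m, d̄ = (0.39+0.18)/2 = 0.285, v̄ = (0.262+0.164)/2 = 0.213 → q = 0.68×0.285×0.213 = 0.04128 m³/s
Q = Σ q = 0.3183 m³/s

0.318 m³/s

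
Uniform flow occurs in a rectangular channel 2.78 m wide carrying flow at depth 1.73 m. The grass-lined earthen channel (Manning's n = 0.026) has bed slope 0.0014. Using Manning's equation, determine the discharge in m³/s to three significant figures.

5.82 m³/s

A = b·y = 2.78 × 1.73 = 4.809 m²
P = b + 2y = 2.78 + 2×1.73 = 6.240 m
R = A/P = 4.809/6.240 = 0.7707 m
Q = (1/n)·A·R^(2/3)·S^(1/2) = (1/0.026) × 4.809 × 0.7707^(2/3) × 0.0014^(1/2) = 5.818 m³/s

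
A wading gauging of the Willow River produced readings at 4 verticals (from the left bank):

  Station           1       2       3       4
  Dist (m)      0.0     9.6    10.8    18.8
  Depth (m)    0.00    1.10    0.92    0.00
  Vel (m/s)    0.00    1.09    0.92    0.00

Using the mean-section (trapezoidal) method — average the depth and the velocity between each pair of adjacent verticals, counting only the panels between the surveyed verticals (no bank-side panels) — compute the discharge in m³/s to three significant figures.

Panel 1-2: Δb = 9.6 m, d̄ = (0.00+1.10)/2 = 0.55, v̄ = (0.00+1.09)/2 = 0.545 → q = 9.6×0.55×0.545 = 2.878 m³/s
Panel 2-3: Δb = 1.2 m, d̄ = (1.10+0.92)/2 = 1.01, v̄ = (1.09+0.92)/2 = 1.005 → q = 1.2×1.01×1.005 = 1.218 m³/s
Panel 3-4: Δb = 8 m, d̄ = (0.92+0.00)/2 = 0.46, v̄ = (0.92+0.00)/2 = 0.46 → q = 8×0.46×0.46 = 1.693 m³/s
Q = Σ q = 5.788 m³/s

5.79 m³/s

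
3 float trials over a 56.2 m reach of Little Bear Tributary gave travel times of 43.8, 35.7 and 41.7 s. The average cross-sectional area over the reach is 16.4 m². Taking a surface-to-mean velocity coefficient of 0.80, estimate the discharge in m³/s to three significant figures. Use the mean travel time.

t̄ = (43.8 + 35.7 + 41.7) / 3 = 40.4 s
v_surface = L / t̄ = 56.2 / 40.4 = 1.391 m/s
v_mean = 0.80 × 1.391 = 1.113 m/s
Q = A × v_mean = 16.4 × 1.113 = 18.25 m³/s

18.3 m³/s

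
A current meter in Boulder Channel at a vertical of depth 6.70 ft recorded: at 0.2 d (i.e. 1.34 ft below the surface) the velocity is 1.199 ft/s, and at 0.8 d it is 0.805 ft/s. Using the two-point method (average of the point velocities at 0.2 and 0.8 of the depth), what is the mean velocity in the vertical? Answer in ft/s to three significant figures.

v̄ = (1.199 + 0.805) / 2 = 1.002 ft/s

1.00 ft/s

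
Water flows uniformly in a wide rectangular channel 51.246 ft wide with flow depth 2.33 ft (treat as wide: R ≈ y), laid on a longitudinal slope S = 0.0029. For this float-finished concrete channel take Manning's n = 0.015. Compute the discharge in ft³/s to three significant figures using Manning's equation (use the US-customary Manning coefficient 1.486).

1120 ft³/s

A = b·y = 51.246 × 2.33 = 119.4 ft²
Wide channel: R ≈ y = 2.33 ft
Q = (1.486/n)·A·R^(2/3)·S^(1/2) = (1.486/0.015) × 119.4 × 2.330^(2/3) × 0.0029^(1/2) = 1120 ft³/s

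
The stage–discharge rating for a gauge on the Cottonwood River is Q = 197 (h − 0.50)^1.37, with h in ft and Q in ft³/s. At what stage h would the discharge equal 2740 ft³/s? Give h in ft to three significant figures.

7.33 ft

h − h₀ = (Q/C)^(1/b) = (2740/197)^(1/1.37) = 6.831 ft
h = 0.50 + 6.831 = 7.331 ft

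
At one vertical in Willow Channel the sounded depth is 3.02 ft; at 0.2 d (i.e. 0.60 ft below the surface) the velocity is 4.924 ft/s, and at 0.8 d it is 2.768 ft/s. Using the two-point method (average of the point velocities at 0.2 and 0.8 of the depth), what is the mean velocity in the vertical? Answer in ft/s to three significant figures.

v̄ = (4.924 + 2.768) / 2 = 3.846 ft/s

3.85 ft/s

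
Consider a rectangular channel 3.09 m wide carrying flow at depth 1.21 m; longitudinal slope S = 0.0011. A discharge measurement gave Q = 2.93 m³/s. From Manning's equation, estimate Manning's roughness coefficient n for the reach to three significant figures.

A = b·y = 3.09 × 1.21 = 3.739 m²
P = b + 2y = 3.09 + 2×1.21 = 5.510 m
R = A/P = 3.739/5.510 = 0.6786 m
n = (1/Q)·A·R^(2/3)·S^(1/2) = (1/2.93) × 3.739 × 0.7722 × 0.03317 = 0.03268

0.0327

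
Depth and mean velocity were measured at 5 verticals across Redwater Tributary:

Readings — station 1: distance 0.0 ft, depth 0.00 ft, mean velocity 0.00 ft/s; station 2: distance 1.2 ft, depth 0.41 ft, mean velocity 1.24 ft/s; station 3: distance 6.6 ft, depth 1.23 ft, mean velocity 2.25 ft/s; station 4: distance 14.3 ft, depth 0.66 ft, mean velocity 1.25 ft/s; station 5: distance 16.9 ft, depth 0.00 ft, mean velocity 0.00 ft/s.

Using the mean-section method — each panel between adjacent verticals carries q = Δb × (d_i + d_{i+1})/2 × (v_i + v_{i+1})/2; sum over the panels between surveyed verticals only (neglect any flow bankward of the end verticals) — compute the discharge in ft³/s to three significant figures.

21.1 ft³/s

Panel 1-2: Δb = 1.2 ft, d̄ = (0.00+0.41)/2 = 0.205, v̄ = (0.00+1.24)/2 = 0.62 → q = 1.2×0.205×0.62 = 0.1525 ft³/s
Panel 2-3: Δb = 5.4 ft, d̄ = (0.41+1.23)/2 = 0.82, v̄ = (1.24+2.25)/2 = 1.745 → q = 5.4×0.82×1.745 = 7.727 ft³/s
Panel 3-4: Δb = 7.7 ft, d̄ = (1.23+0.66)/2 = 0.945, v̄ = (2.25+1.25)/2 = 1.75 → q = 7.7×0.945×1.75 = 12.73 ft³/s
Panel 4-5: Δb = 2.6 ft, d̄ = (0.66+0.00)/2 = 0.33, v̄ = (1.25+0.00)/2 = 0.625 → q = 2.6×0.33×0.625 = 0.5363 ft³/s
Q = Σ q = 21.15 ft³/s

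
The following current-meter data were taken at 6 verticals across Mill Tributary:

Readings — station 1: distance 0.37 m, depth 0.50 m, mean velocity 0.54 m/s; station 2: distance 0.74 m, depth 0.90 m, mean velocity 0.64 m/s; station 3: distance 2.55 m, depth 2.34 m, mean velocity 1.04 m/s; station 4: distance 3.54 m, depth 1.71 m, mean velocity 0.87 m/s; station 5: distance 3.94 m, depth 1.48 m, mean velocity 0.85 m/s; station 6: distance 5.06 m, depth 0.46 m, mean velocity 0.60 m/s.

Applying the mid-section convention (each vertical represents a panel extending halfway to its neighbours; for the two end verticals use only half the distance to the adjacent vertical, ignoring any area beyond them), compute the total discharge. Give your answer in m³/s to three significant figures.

w_1 = (0.74 − 0.37)/2 = 0.185 m; q_1 = 0.54 × 0.50 × 0.185 = 0.04995 m³/s
w_2 = (2.55 − 0.37)/2 = 1.09 m; q_2 = 0.64 × 0.90 × 1.09 = 0.6278 m³/s
w_3 = (3.54 − 0.74)/2 = 1.4 m; q_3 = 1.04 × 2.34 × 1.4 = 3.407 m³/s
w_4 = (3.94 − 2.55)/2 = 0.695 m; q_4 = 0.87 × 1.71 × 0.695 = 1.034 m³/s
w_5 = (5.06 − 3.54)/2 = 0.76 m; q_5 = 0.85 × 1.48 × 0.76 = 0.9561 m³/s
w_6 = (5.06 − 3.94)/2 = 0.56 m; q_6 = 0.60 × 0.46 × 0.56 = 0.1546 m³/s
Q = Σ qᵢ = 6.229 m³/s

6.23 m³/s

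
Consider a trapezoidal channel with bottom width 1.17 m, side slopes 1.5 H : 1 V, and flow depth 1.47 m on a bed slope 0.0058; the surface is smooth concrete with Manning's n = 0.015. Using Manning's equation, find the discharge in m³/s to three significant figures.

A = (b + z·y)·y = (1.17 + 1.5×1.47)×1.47 = 4.961 m²
P = b + 2y√(1+z²) = 1.17 + 2×1.47×√(1+1.5²) = 6.470 m
R = A/P = 4.961/6.470 = 0.7668 m
Q = (1/n)·A·R^(2/3)·S^(1/2) = (1/0.015) × 4.961 × 0.7668^(2/3) × 0.0058^(1/2) = 21.10 m³/s

21.1 m³/s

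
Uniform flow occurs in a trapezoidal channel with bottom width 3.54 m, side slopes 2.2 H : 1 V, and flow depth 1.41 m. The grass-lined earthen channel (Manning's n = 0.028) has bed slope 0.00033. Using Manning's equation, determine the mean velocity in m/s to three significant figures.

0.607 m/s

A = (b + z·y)·y = (3.54 + 2.2×1.41)×1.41 = 9.365 m²
P = b + 2y√(1+z²) = 3.54 + 2×1.41×√(1+2.2²) = 10.35 m
R = A/P = 9.365/10.35 = 0.9044 m
Q = (1/n)·A·R^(2/3)·S^(1/2) = (1/0.028) × 9.365 × 0.9044^(2/3) × 0.00033^(1/2) = 5.682 m³/s
V = Q/A = 5.682/9.365 = 0.6068 m/s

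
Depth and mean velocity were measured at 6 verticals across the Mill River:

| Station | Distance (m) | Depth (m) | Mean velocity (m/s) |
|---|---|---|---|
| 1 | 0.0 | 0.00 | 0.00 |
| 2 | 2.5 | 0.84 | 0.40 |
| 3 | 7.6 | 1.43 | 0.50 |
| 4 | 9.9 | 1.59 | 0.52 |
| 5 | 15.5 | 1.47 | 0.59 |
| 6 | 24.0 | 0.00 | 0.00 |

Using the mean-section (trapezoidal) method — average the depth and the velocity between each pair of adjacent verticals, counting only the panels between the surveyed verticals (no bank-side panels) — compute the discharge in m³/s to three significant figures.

Panel 1-2: Δb = 2.5 m, d̄ = (0.00+0.84)/2 = 0.42, v̄ = (0.00+0.40)/2 = 0.2 → q = 2.5×0.42×0.2 = 0.2100 m³/s
Panel 2-3: Δb = 5.1 m, d̄ = (0.84+1.43)/2 = 1.135, v̄ = (0.40+0.50)/2 = 0.45 → q = 5.1×1.135×0.45 = 2.605 m³/s
Panel 3-4: Δb = 2.3 m, d̄ = (1.43+1.59)/2 = 1.51, v̄ = (0.50+0.52)/2 = 0.51 → q = 2.3×1.51×0.51 = 1.771 m³/s
Panel 4-5: Δb = 5.6 m, d̄ = (1.59+1.47)/2 = 1.53, v̄ = (0.52+0.59)/2 = 0.555 → q = 5.6×1.53×0.555 = 4.755 m³/s
Panel 5-6: Δb = 8.5 m, d̄ = (1.47+0.00)/2 = 0.735, v̄ = (0.59+0.00)/2 = 0.295 → q = 8.5×0.735×0.295 = 1.843 m³/s
Q = Σ q = 11.18 m³/s

11.2 m³/s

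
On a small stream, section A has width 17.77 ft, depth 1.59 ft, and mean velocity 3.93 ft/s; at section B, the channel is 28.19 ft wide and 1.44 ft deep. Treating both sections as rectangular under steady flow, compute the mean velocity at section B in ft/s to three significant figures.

Q = A₁V₁ = (17.77×1.59) × 3.93 = 111.0 ft³/s
A₂ = 28.19 × 1.44 = 40.59 ft²
V₂ = Q/A₂ = 111.0/40.59 = 2.735 ft/s

2.74 ft/s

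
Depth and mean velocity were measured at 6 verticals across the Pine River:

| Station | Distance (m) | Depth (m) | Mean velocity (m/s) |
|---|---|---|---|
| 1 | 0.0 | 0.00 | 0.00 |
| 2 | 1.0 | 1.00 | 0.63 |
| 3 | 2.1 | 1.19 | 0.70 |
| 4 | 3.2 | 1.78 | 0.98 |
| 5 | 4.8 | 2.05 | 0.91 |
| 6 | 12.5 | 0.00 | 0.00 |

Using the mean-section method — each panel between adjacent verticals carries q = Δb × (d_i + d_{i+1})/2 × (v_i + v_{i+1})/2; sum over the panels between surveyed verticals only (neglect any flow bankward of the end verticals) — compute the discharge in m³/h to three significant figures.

31700 m³/h

Panel 1-2: Δb = 1 m, d̄ = (0.00+1.00)/2 = 0.5, v̄ = (0.00+0.63)/2 = 0.315 → q = 1×0.5×0.315 = 0.1575 m³/s
Panel 2-3: Δb = 1.1 m, d̄ = (1.00+1.19)/2 = 1.095, v̄ = (0.63+0.70)/2 = 0.665 → q = 1.1×1.095×0.665 = 0.8010 m³/s
Panel 3-4: Δb = 1.1 m, d̄ = (1.19+1.78)/2 = 1.485, v̄ = (0.70+0.98)/2 = 0.84 → q = 1.1×1.485×0.84 = 1.372 m³/s
Panel 4-5: Δb = 1.6 m, d̄ = (1.78+2.05)/2 = 1.915, v̄ = (0.98+0.91)/2 = 0.945 → q = 1.6×1.915×0.945 = 2.895 m³/s
Panel 5-6: Δb = 7.7 m, d̄ = (2.05+0.00)/2 = 1.025, v̄ = (0.91+0.00)/2 = 0.455 → q = 7.7×1.025×0.455 = 3.591 m³/s
Q = Σ q = 8.817 m³/s
= 8.817 × 3600 = 31740 m³/h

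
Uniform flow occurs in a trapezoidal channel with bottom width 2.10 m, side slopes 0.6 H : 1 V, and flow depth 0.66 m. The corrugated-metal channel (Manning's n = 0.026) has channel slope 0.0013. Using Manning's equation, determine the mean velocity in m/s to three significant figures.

0.818 m/s

A = (b + z·y)·y = (2.10 + 0.6×0.66)×0.66 = 1.647 m²
P = b + 2y√(1+z²) = 2.10 + 2×0.66×√(1+0.6²) = 3.639 m
R = A/P = 1.647/3.639 = 0.4526 m
Q = (1/n)·A·R^(2/3)·S^(1/2) = (1/0.026) × 1.647 × 0.4526^(2/3) × 0.0013^(1/2) = 1.347 m³/s
V = Q/A = 1.347/1.647 = 0.8175 m/s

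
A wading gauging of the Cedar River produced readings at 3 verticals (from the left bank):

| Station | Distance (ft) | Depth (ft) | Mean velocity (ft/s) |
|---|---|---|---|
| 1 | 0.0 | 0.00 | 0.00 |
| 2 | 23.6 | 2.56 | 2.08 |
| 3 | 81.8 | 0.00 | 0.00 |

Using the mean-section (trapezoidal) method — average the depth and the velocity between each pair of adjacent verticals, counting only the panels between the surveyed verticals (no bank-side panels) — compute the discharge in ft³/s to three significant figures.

Panel 1-2: Δb = 23.6 ft, d̄ = (0.00+2.56)/2 = 1.28, v̄ = (0.00+2.08)/2 = 1.04 → q = 23.6×1.28×1.04 = 31.42 ft³/s
Panel 2-3: Δb = 58.2 ft, d̄ = (2.56+0.00)/2 = 1.28, v̄ = (2.08+0.00)/2 = 1.04 → q = 58.2×1.28×1.04 = 77.48 ft³/s
Q = Σ q = 108.9 ft³/s

109 ft³/s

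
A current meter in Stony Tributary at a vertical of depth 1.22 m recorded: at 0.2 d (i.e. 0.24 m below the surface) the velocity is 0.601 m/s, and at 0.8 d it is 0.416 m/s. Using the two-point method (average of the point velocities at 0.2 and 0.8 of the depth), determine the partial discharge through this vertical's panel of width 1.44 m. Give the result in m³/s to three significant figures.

0.893 m³/s

v̄ = (0.601 + 0.416) / 2 = 0.5085 m/s
q = v̄ × d × w = 0.5085 × 1.22 × 1.44 = 0.8933 m³/s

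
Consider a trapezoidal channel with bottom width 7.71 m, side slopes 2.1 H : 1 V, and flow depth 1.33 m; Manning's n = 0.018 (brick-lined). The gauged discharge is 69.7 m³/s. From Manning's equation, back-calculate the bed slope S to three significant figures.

A = (b + z·y)·y = (7.71 + 2.1×1.33)×1.33 = 13.97 m²
P = b + 2y√(1+z²) = 7.71 + 2×1.33×√(1+2.1²) = 13.90 m
R = A/P = 13.97/13.90 = 1.005 m
S = (Q·n / (1·A·R^(2/3)))² = (69.7×0.018 / (1×13.97×1.003))² = 0.008011

0.00801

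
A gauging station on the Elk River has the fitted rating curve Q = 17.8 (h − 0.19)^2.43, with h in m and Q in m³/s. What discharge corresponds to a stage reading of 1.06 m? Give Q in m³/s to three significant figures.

12.7 m³/s

Q = 17.8 × (1.06 − 0.19)^2.43 = 17.8 × 0.87^2.43 = 12.69 m³/s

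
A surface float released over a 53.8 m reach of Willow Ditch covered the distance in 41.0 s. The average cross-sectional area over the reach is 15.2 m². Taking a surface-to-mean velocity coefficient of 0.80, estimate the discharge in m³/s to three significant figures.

v_surface = L / t̄ = 53.8 / 41 = 1.312 m/s
v_mean = 0.80 × 1.312 = 1.050 m/s
Q = A × v_mean = 15.2 × 1.050 = 15.96 m³/s

16.0 m³/s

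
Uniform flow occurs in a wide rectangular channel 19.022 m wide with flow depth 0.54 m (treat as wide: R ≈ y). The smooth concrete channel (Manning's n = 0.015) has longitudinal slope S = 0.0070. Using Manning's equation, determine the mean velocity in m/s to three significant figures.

3.70 m/s

A = b·y = 19.022 × 0.54 = 10.27 m²
Wide channel: R ≈ y = 0.54 m
Q = (1/n)·A·R^(2/3)·S^(1/2) = (1/0.015) × 10.27 × 0.5400^(2/3) × 0.0070^(1/2) = 37.99 m³/s
V = Q/A = 37.99/10.27 = 3.699 m/s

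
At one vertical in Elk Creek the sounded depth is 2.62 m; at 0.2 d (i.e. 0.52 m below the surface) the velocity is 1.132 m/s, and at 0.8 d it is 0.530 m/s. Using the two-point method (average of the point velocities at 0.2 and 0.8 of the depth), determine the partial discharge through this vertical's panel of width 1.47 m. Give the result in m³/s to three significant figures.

v̄ = (1.132 + 0.530) / 2 = 0.8310 m/s
q = v̄ × d × w = 0.8310 × 2.62 × 1.47 = 3.201 m³/s

3.20 m³/s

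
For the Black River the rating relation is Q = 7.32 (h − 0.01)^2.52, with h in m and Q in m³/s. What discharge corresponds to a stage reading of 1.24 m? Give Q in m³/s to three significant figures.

Q = 7.32 × (1.24 − 0.01)^2.52 = 7.32 × 1.23^2.52 = 12.33 m³/s

12.3 m³/s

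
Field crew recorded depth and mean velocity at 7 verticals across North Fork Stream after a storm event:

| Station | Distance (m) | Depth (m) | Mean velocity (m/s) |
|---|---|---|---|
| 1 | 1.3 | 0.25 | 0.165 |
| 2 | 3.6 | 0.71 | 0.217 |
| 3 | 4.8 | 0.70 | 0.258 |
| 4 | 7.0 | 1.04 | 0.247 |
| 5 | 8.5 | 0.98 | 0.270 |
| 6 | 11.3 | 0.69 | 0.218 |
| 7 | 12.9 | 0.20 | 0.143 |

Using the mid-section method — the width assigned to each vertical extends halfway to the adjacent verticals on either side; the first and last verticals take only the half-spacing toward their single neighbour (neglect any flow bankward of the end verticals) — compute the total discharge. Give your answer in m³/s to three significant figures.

w_1 = (3.6 − 1.3)/2 = 1.15 m; q_1 = 0.165 × 0.25 × 1.15 = 0.04744 m³/s
w_2 = (4.8 − 1.3)/2 = 1.75 m; q_2 = 0.217 × 0.71 × 1.75 = 0.2696 m³/s
w_3 = (7.0 − 3.6)/2 = 1.7 m; q_3 = 0.258 × 0.70 × 1.7 = 0.3070 m³/s
w_4 = (8.5 − 4.8)/2 = 1.85 m; q_4 = 0.247 × 1.04 × 1.85 = 0.4752 m³/s
w_5 = (11.3 − 7.0)/2 = 2.15 m; q_5 = 0.270 × 0.98 × 2.15 = 0.5689 m³/s
w_6 = (12.9 − 8.5)/2 = 2.2 m; q_6 = 0.218 × 0.69 × 2.2 = 0.3309 m³/s
w_7 = (12.9 − 11.3)/2 = 0.8 m; q_7 = 0.143 × 0.20 × 0.8 = 0.02288 m³/s
Q = Σ qᵢ = 2.022 m³/s

2.02 m³/s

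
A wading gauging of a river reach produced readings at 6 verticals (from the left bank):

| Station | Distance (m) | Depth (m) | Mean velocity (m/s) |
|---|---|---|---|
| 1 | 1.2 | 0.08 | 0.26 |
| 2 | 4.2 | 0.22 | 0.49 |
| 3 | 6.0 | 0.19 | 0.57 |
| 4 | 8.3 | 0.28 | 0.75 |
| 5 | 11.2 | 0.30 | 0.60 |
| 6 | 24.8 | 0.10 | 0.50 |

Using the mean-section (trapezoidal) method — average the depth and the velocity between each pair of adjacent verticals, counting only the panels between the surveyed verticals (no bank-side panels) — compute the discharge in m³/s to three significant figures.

2.78 m³/s

Panel 1-2: Δb = 3 m, d̄ = (0.08+0.22)/2 = 0.15, v̄ = (0.26+0.49)/2 = 0.375 → q = 3×0.15×0.375 = 0.1688 m³/s
Panel 2-3: Δb = 1.8 m, d̄ = (0.22+0.19)/2 = 0.205, v̄ = (0.49+0.57)/2 = 0.53 → q = 1.8×0.205×0.53 = 0.1956 m³/s
Panel 3-4: Δb = 2.3 m, d̄ = (0.19+0.28)/2 = 0.235, v̄ = (0.57+0.75)/2 = 0.66 → q = 2.3×0.235×0.66 = 0.3567 m³/s
Panel 4-5: Δb = 2.9 m, d̄ = (0.28+0.30)/2 = 0.29, v̄ = (0.75+0.60)/2 = 0.675 → q = 2.9×0.29×0.675 = 0.5677 m³/s
Panel 5-6: Δb = 13.6 m, d̄ = (0.30+0.10)/2 = 0.2, v̄ = (0.60+0.50)/2 = 0.55 → q = 13.6×0.2×0.55 = 1.496 m³/s
Q = Σ q = 2.785 m³/s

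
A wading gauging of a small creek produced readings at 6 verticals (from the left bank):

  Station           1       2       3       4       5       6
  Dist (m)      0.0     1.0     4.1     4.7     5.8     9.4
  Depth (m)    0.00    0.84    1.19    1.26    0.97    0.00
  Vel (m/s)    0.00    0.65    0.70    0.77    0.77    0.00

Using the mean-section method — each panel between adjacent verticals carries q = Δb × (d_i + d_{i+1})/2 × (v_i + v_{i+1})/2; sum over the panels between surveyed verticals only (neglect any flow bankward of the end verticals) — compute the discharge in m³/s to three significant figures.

4.42 m³/s

Panel 1-2: Δb = 1 m, d̄ = (0.00+0.84)/2 = 0.42, v̄ = (0.00+0.65)/2 = 0.325 → q = 1×0.42×0.325 = 0.1365 m³/s
Panel 2-3: Δb = 3.1 m, d̄ = (0.84+1.19)/2 = 1.015, v̄ = (0.65+0.70)/2 = 0.675 → q = 3.1×1.015×0.675 = 2.124 m³/s
Panel 3-4: Δb = 0.6 m, d̄ = (1.19+1.26)/2 = 1.225, v̄ = (0.70+0.77)/2 = 0.735 → q = 0.6×1.225×0.735 = 0.5402 m³/s
Panel 4-5: Δb = 1.1 m, d̄ = (1.26+0.97)/2 = 1.115, v̄ = (0.77+0.77)/2 = 0.77 → q = 1.1×1.115×0.77 = 0.9444 m³/s
Panel 5-6: Δb = 3.6 m, d̄ = (0.97+0.00)/2 = 0.485, v̄ = (0.77+0.00)/2 = 0.385 → q = 3.6×0.485×0.385 = 0.6722 m³/s
Q = Σ q = 4.417 m³/s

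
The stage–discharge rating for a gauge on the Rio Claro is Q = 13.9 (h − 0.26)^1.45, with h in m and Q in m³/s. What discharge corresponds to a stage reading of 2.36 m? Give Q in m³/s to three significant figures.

40.8 m³/s

Q = 13.9 × (2.36 − 0.26)^1.45 = 13.9 × 2.1^1.45 = 40.76 m³/s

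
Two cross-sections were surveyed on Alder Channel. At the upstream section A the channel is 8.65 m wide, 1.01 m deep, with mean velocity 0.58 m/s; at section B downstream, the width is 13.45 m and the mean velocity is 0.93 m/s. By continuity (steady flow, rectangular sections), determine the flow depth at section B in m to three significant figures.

Q = A₁V₁ = (8.65×1.01) × 0.58 = 5.067 m³/s
d₂ = Q/(b₂ V₂) = 5.067/(13.45×0.93) = 0.4051 m

0.405 m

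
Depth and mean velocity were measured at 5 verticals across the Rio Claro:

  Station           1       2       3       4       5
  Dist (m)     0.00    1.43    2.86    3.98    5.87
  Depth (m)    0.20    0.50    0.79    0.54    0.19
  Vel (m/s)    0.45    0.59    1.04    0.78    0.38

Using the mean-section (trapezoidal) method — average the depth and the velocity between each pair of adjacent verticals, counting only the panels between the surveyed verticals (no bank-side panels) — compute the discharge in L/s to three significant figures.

2090 L/s

Panel 1-2: Δb = 1.43 m, d̄ = (0.20+0.50)/2 = 0.35, v̄ = (0.45+0.59)/2 = 0.52 → q = 1.43×0.35×0.52 = 0.2603 m³/s
Panel 2-3: Δb = 1.43 m, d̄ = (0.50+0.79)/2 = 0.645, v̄ = (0.59+1.04)/2 = 0.815 → q = 1.43×0.645×0.815 = 0.7517 m³/s
Panel 3-4: Δb = 1.12 m, d̄ = (0.79+0.54)/2 = 0.665, v̄ = (1.04+0.78)/2 = 0.91 → q = 1.12×0.665×0.91 = 0.6778 m³/s
Panel 4-5: Δb = 1.89 m, d̄ = (0.54+0.19)/2 = 0.365, v̄ = (0.78+0.38)/2 = 0.58 → q = 1.89×0.365×0.58 = 0.4001 m³/s
Q = Σ q = 2.090 m³/s
= 2.090 × 1000 = 2090 L/s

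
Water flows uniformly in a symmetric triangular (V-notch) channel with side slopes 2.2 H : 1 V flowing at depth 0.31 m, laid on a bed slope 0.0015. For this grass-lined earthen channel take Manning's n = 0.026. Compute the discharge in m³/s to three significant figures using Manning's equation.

0.0854 m³/s

A = z·y² = 2.2×0.31² = 0.2114 m²
P = 2y√(1+z²) = 2×0.31×√(1+2.2²) = 1.498 m
R = A/P = 0.2114/1.498 = 0.1411 m
Q = (1/n)·A·R^(2/3)·S^(1/2) = (1/0.026) × 0.2114 × 0.1411^(2/3) × 0.0015^(1/2) = 0.08536 m³/s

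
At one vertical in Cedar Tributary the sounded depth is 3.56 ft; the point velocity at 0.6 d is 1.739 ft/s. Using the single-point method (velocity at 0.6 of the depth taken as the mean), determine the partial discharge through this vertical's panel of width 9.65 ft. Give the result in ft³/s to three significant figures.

v̄ = v₀.₆ = 1.739 ft/s
q = v̄ × d × w = 1.739 × 3.56 × 9.65 = 59.74 ft³/s

59.7 ft³/s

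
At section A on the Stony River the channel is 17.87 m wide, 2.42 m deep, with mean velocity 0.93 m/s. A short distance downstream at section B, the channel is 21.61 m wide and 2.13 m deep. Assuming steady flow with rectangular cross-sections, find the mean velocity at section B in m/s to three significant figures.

Q = A₁V₁ = (17.87×2.42) × 0.93 = 40.22 m³/s
A₂ = 21.61 × 2.13 = 46.03 m²
V₂ = Q/A₂ = 40.22/46.03 = 0.8738 m/s

0.874 m/s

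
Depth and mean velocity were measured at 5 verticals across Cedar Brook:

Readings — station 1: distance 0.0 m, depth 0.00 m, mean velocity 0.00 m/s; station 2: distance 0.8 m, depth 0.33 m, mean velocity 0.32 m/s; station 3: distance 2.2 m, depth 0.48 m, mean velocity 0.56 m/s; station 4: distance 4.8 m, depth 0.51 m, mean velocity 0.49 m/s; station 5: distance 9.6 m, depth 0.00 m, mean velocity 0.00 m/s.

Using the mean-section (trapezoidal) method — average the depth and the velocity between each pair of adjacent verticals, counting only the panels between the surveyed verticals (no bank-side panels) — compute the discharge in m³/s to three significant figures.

Panel 1-2: Δb = 0.8 m, d̄ = (0.00+0.33)/2 = 0.165, v̄ = (0.00+0.32)/2 = 0.16 → q = 0.8×0.165×0.16 = 0.02112 m³/s
Panel 2-3: Δb = 1.4 m, d̄ = (0.33+0.48)/2 = 0.405, v̄ = (0.32+0.56)/2 = 0.44 → q = 1.4×0.405×0.44 = 0.2495 m³/s
Panel 3-4: Δb = 2.6 m, d̄ = (0.48+0.51)/2 = 0.495, v̄ = (0.56+0.49)/2 = 0.525 → q = 2.6×0.495×0.525 = 0.6757 m³/s
Panel 4-5: Δb = 4.8 m, d̄ = (0.51+0.00)/2 = 0.255, v̄ = (0.49+0.00)/2 = 0.245 → q = 4.8×0.255×0.245 = 0.2999 m³/s
Q = Σ q = 1.246 m³/s

1.25 m³/s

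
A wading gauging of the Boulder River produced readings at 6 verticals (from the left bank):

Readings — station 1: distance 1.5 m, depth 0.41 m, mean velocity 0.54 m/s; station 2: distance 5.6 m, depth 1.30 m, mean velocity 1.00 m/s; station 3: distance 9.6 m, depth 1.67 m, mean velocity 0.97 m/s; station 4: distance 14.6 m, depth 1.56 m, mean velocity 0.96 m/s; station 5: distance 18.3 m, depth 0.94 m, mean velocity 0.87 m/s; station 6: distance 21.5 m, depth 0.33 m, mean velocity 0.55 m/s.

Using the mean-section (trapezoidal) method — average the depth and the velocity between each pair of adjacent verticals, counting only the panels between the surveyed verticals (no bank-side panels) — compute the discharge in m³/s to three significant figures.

22.0 m³/s

Panel 1-2: Δb = 4.1 m, d̄ = (0.41+1.30)/2 = 0.855, v̄ = (0.54+1.00)/2 = 0.77 → q = 4.1×0.855×0.77 = 2.699 m³/s
Panel 2-3: Δb = 4 m, d̄ = (1.30+1.67)/2 = 1.485, v̄ = (1.00+0.97)/2 = 0.985 → q = 4×1.485×0.985 = 5.851 m³/s
Panel 3-4: Δb = 5 m, d̄ = (1.67+1.56)/2 = 1.615, v̄ = (0.97+0.96)/2 = 0.965 → q = 5×1.615×0.965 = 7.792 m³/s
Panel 4-5: Δb = 3.7 m, d̄ = (1.56+0.94)/2 = 1.25, v̄ = (0.96+0.87)/2 = 0.915 → q = 3.7×1.25×0.915 = 4.232 m³/s
Panel 5-6: Δb = 3.2 m, d̄ = (0.94+0.33)/2 = 0.635, v̄ = (0.87+0.55)/2 = 0.71 → q = 3.2×0.635×0.71 = 1.443 m³/s
Q = Σ q = 22.02 m³/s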